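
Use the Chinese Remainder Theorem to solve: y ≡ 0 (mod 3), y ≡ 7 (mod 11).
M = 3 × 11 = 33. M₁ = 11, y₁ ≡ 2 (mod 3). M₂ = 3, y₂ ≡ 4 (mod 11). y = 0×11×2 + 7×3×4 ≡ 18 (mod 33)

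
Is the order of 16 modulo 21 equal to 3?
Yes, ord_21(16) = 3.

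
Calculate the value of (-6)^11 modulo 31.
Using repeated squaring. (-6) ≡ 25 (mod 31). 11 = 8 + 2 + 1 (binary 1011). Repeated squaring mod 31: 25^1 ≡ 25; 25^2 ≡ 25² = 625 ≡ 5; 25^4 ≡ 5² = 25 ≡ 25; 25^8 ≡ 25² = 625 ≡ 5. Multiply: (-6)^11 ≡ 25^8 × 25^2 × 25^1 ≡ 5 × 5 × 25 (mod 31): 5 × 5 = 25 ≡ 25; 25 × 25 = 625 ≡ 5. So (-6)^11 ≡ 5 (mod 31).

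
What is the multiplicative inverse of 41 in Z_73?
57

Using Extended Euclidean Algorithm:
gcd(41, 73) = 1
Bezout coefficients: 41 × -16 + 73 × 9 = 1
So 41 × -16 ≡ 1 (mod 73)
The inverse is -16 mod 73 = 57
Verification: 41 × 57 = 2337 = 32 × 73 + 1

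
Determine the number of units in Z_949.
864

Prime factorization: 949 = 13 × 73
Using the formula φ(n) = n × Π(1 - 1/p) for each prime factor p:
φ(949) = 949 × (1 - 1/13) × (1 - 1/73)
φ(949) = 864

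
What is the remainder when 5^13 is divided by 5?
Using repeated squaring. 5 ≡ 0 (mod 5). 13 = 8 + 4 + 1 (binary 1101). Repeated squaring mod 5: 0^1 ≡ 0; 0^2 ≡ 0² = 0 ≡ 0; 0^4 ≡ 0² = 0 ≡ 0; 0^8 ≡ 0² = 0 ≡ 0. Multiply: 5^13 ≡ 0^8 × 0^4 × 0^1 ≡ 0 × 0 × 0 (mod 5): 0 × 0 = 0 ≡ 0; 0 × 0 = 0 ≡ 0. So 5^13 ≡ 0 (mod 5).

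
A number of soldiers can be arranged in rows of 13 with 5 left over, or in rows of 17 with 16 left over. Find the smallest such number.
M = 13 × 17 = 221. M₁ = 17, y₁ ≡ 10 (mod 13). M₂ = 13, y₂ ≡ 4 (mod 17). z = 5×17×10 + 16×13×4 ≡ 135 (mod 221). The smallest positive such number is 135.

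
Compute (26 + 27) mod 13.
1

(26 + 27) = 53
53 mod 13 = 1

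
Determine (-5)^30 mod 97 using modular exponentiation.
Using repeated squaring. (-5) ≡ 92 (mod 97). 30 = 16 + 8 + 4 + 2 (binary 11110). Repeated squaring mod 97: 92^1 ≡ 92; 92^2 ≡ 92² = 8464 ≡ 25; 92^4 ≡ 25² = 625 ≡ 43; 92^8 ≡ 43² = 1849 ≡ 6; 92^16 ≡ 6² = 36 ≡ 36. Multiply: (-5)^30 ≡ 92^16 × 92^8 × 92^4 × 92^2 ≡ 36 × 6 × 43 × 25 (mod 97): 36 × 6 = 216 ≡ 22; 22 × 43 = 946 ≡ 73; 73 × 25 = 1825 ≡ 79. So (-5)^30 ≡ 79 (mod 97).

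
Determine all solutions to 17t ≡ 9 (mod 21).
3

Since gcd(17, 21) = 1 divides 9, a solution exists.
Multiply both sides by the inverse of 17 mod 21:
  17^(-1) mod 21 = 5
  x ≡ 5 × 9 ≡ 45 ≡ 3 (mod 21)
Verification: 17 × 3 = 51 = 2 × 21 + 9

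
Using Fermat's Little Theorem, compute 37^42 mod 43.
By Fermat's Little Theorem, 37^{42} ≡ 1 (mod 43) since 43 is prime and gcd(37, 43) = 1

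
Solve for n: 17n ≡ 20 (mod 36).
16

Since gcd(17, 36) = 1 divides 20, a solution exists.
Multiply both sides by the inverse of 17 mod 36:
  17^(-1) mod 36 = 17
  x ≡ 17 × 20 ≡ 340 ≡ 16 (mod 36)
Verification: 17 × 16 = 272 = 7 × 36 + 20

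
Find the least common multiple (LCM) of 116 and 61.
7076

First find GCD(116, 61) using the Euclidean algorithm:
116 = 1 × 61 + 55
61 = 1 × 55 + 6
55 = 9 × 6 + 1
6 = 6 × 1 + 0
GCD(116, 61) = 1

LCM formula: LCM(a, b) = (a × b) / GCD(a, b)
LCM(116, 61) = (116 × 61) / 1
LCM(116, 61) = 7076 / 1
LCM(116, 61) = 7076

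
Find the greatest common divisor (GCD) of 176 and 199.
1

Using the Euclidean algorithm:
176 = 0 × 199 + 176
199 = 1 × 176 + 23
176 = 7 × 23 + 15
23 = 1 × 15 + 8
15 = 1 × 8 + 7
8 = 1 × 7 + 1
7 = 7 × 1 + 0

GCD(176, 199) = 1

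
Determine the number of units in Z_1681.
1640

Prime factorization: 1681 = 41^2
Using the formula φ(n) = n × Π(1 - 1/p) for each prime factor p:
φ(1681) = 1681 × (1 - 1/41)
φ(1681) = 1640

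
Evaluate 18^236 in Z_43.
Using Fermat: 18^{42} ≡ 1 (mod 43). 236 ≡ 26 (mod 42). So 18^{236} ≡ 18^{26} ≡ 24 (mod 43)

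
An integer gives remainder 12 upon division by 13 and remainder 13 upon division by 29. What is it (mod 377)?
M = 13 × 29 = 377. M₁ = 29, y₁ ≡ 9 (mod 13). M₂ = 13, y₂ ≡ 9 (mod 29). z = 12×29×9 + 13×13×9 ≡ 129 (mod 377). The smallest positive such number is 129.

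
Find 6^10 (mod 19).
10 = 8 + 2 (binary 1010). Repeated squaring mod 19: 6^1 ≡ 6; 6^2 ≡ 6² = 36 ≡ 17; 6^4 ≡ 17² = 289 ≡ 4; 6^8 ≡ 4² = 16 ≡ 16. Multiply: 6^10 = 6^8 × 6^2 ≡ 16 × 17 (mod 19): 16 × 17 = 272 ≡ 6. So 6^10 ≡ 6 (mod 19).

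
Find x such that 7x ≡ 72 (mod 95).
51

Since gcd(7, 95) = 1 divides 72, a solution exists.
Multiply both sides by the inverse of 7 mod 95:
  7^(-1) mod 95 = 68
  x ≡ 68 × 72 ≡ 4896 ≡ 51 (mod 95)
Verification: 7 × 51 = 357 = 3 × 95 + 72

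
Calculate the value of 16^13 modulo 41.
Using repeated squaring. 13 = 8 + 4 + 1 (binary 1101). Repeated squaring mod 41: 16^1 ≡ 16; 16^2 ≡ 16² = 256 ≡ 10; 16^4 ≡ 10² = 100 ≡ 18; 16^8 ≡ 18² = 324 ≡ 37. Multiply: 16^13 = 16^8 × 16^4 × 16^1 ≡ 37 × 18 × 16 (mod 41): 37 × 18 = 666 ≡ 10; 10 × 16 = 160 ≡ 37. So 16^13 ≡ 37 (mod 41).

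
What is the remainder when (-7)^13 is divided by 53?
Using repeated squaring. (-7) ≡ 46 (mod 53). 13 = 8 + 4 + 1 (binary 1101). Repeated squaring mod 53: 46^1 ≡ 46; 46^2 ≡ 46² = 2116 ≡ 49; 46^4 ≡ 49² = 2401 ≡ 16; 46^8 ≡ 16² = 256 ≡ 44. Multiply: (-7)^13 ≡ 46^8 × 46^4 × 46^1 ≡ 44 × 16 × 46 (mod 53): 44 × 16 = 704 ≡ 15; 15 × 46 = 690 ≡ 1. So (-7)^13 ≡ 1 (mod 53).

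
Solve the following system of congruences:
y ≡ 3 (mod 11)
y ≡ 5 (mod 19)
157

Using the Chinese Remainder Theorem:
M = product of moduli = 209
For equation 1: M_1 = 19, 19 ≡ 8 (mod 11), inverse of 19 mod 11 is 7 (check: 8 × 7 = 56 ≡ 1 (mod 11))
For equation 2: M_2 = 11, 11 ≡ 11 (mod 19), inverse of 11 mod 19 is 7 (check: 11 × 7 = 77 ≡ 1 (mod 19))
Combine: y ≡ Σ r_i×M_i×(M_i⁻¹ mod m_i) = 3×19×7 + 5×11×7 = 399 + 385 = 784
784 mod 209 = 157
y ≡ 157 (mod 209)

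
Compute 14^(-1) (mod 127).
14^(-1) ≡ 118 (mod 127). Verification: 14 × 118 = 1652 ≡ 1 (mod 127)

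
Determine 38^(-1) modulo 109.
38^(-1) ≡ 66 (mod 109). Verification: 38 × 66 = 2508 ≡ 1 (mod 109)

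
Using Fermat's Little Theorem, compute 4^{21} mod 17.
4

By Fermat's Little Theorem, a^(p-1) ≡ 1 (mod p) for prime p and gcd(a, p) = 1
Here p = 17, so 4^16 ≡ 1 (mod 17)
We can reduce the exponent: 21 mod 16 = 5
So 4^21 ≡ 4^5 (mod 17)
Computing: 4^5 mod 17 = 4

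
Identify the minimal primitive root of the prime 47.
p - 1 = 46 has prime divisors 2, 23. h is a primitive root mod 47 iff h^(46/q) ≢ 1 (mod 47) for each such q.
h = 2: 2^23 ≡ 1, 2^2 ≡ 4 (mod 47); 2^23 ≡ 1, so not a primitive root.
h = 3: 3^23 ≡ 1, 3^2 ≡ 9 (mod 47); 3^23 ≡ 1, so not a primitive root.
h = 4: 4^23 ≡ 1, 4^2 ≡ 16 (mod 47); 4^23 ≡ 1, so not a primitive root.
h = 5: 5^23 ≡ 46, 5^2 ≡ 25 (mod 47); none is 1, so 5 has order 46 and is a primitive root.
The smallest primitive root mod 47 is g = 5.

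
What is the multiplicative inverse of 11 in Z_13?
11^(-1) ≡ 6 (mod 13). Verification: 11 × 6 = 66 ≡ 1 (mod 13)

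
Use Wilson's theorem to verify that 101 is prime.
(100)! mod 101 = 100. Since this equals -1 (mod 101), Wilson confirms 101 is prime.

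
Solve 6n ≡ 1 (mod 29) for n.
6^(-1) ≡ 5 (mod 29). Verification: 6 × 5 = 30 ≡ 1 (mod 29)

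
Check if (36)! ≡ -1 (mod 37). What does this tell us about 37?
(36)! mod 37 = 36. Since this equals -1 (mod 37), Wilson confirms 37 is prime.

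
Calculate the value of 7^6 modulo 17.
6 = 4 + 2 (binary 110). Repeated squaring mod 17: 7^1 ≡ 7; 7^2 ≡ 7² = 49 ≡ 15; 7^4 ≡ 15² = 225 ≡ 4. Multiply: 7^6 = 7^4 × 7^2 ≡ 4 × 15 (mod 17): 4 × 15 = 60 ≡ 9. So 7^6 ≡ 9 (mod 17).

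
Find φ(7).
6

Prime factorization: 7 = 7
Using the formula φ(n) = n × Π(1 - 1/p) for each prime factor p:
φ(7) = 7 × (1 - 1/7)
φ(7) = 6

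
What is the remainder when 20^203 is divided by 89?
Using Fermat: 20^{88} ≡ 1 (mod 89). 203 ≡ 27 (mod 88). So 20^{203} ≡ 20^{27} ≡ 84 (mod 89)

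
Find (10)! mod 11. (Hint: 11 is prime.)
By Wilson's theorem, (10)! ≡ -1 ≡ 10 (mod 11)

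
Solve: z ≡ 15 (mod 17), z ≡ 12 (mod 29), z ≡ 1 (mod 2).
M = 17 × 29 × 2 = 986. M₁ = 58, y₁ ≡ 5 (mod 17). M₂ = 34, y₂ ≡ 6 (mod 29). M₃ = 493, y₃ ≡ 1 (mod 2). z = 15×58×5 + 12×34×6 + 1×493×1 ≡ 389 (mod 986)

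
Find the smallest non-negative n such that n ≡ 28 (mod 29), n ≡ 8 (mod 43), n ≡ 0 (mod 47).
34451

Using the Chinese Remainder Theorem:
M = product of moduli = 58609
For equation 1: M_1 = 2021, 2021 ≡ 20 (mod 29), inverse of 2021 mod 29 is 16 (check: 20 × 16 = 320 ≡ 1 (mod 29))
For equation 2: M_2 = 1363, 1363 ≡ 30 (mod 43), inverse of 1363 mod 43 is 33 (check: 30 × 33 = 990 ≡ 1 (mod 43))
For equation 3: M_3 = 1247, 1247 ≡ 25 (mod 47), inverse of 1247 mod 47 is 32 (check: 25 × 32 = 800 ≡ 1 (mod 47))
Combine: n ≡ Σ r_i×M_i×(M_i⁻¹ mod m_i) = 28×2021×16 + 8×1363×33 + 0×1247×32 = 905408 + 359832 + 0 = 1265240
1265240 mod 58609 = 34451
n ≡ 34451 (mod 58609)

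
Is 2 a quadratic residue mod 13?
By Euler's criterion: 2^{6} ≡ 12 (mod 13). Since this equals -1 (≡ 12), 2 is not a QR.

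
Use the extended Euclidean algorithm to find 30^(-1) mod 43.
Extended GCD: 30(-10) + 43(7) = 1. So 30^(-1) ≡ 33 ≡ 33 (mod 43). Verify: 30 × 33 = 990 ≡ 1 (mod 43)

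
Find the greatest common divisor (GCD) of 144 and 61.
1

Using the Euclidean algorithm:
144 = 2 × 61 + 22
61 = 2 × 22 + 17
22 = 1 × 17 + 5
17 = 3 × 5 + 2
5 = 2 × 2 + 1
2 = 2 × 1 + 0

GCD(144, 61) = 1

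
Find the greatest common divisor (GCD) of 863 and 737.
1

Using the Euclidean algorithm:
863 = 1 × 737 + 126
737 = 5 × 126 + 107
126 = 1 × 107 + 19
107 = 5 × 19 + 12
19 = 1 × 12 + 7
12 = 1 × 7 + 5
7 = 1 × 5 + 2
5 = 2 × 2 + 1
2 = 2 × 1 + 0

GCD(863, 737) = 1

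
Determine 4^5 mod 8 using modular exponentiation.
5 = 4 + 1 (binary 101). Repeated squaring mod 8: 4^1 ≡ 4; 4^2 ≡ 4² = 16 ≡ 0; 4^4 ≡ 0² = 0 ≡ 0. Multiply: 4^5 = 4^4 × 4^1 ≡ 0 × 4 (mod 8): 0 × 4 = 0 ≡ 0. So 4^5 ≡ 0 (mod 8).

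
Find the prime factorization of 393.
3 × 131

Divide by primes starting from smallest:
393 ÷ 3 = 131
131 ÷ 131 = 1

393 = 3 × 131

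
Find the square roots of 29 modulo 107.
The square roots of 29 mod 107 are 52 and 55. Verify: 52² = 2704 ≡ 29 (mod 107)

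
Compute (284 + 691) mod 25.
0

(284 + 691) = 975
975 mod 25 = 0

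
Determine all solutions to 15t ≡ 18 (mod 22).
10

Since gcd(15, 22) = 1 divides 18, a solution exists.
Multiply both sides by the inverse of 15 mod 22:
  15^(-1) mod 22 = 3
  x ≡ 3 × 18 ≡ 54 ≡ 10 (mod 22)
Verification: 15 × 10 = 150 = 6 × 22 + 18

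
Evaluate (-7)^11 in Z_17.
Using repeated squaring. (-7) ≡ 10 (mod 17). 11 = 8 + 2 + 1 (binary 1011). Repeated squaring mod 17: 10^1 ≡ 10; 10^2 ≡ 10² = 100 ≡ 15; 10^4 ≡ 15² = 225 ≡ 4; 10^8 ≡ 4² = 16 ≡ 16. Multiply: (-7)^11 ≡ 10^8 × 10^2 × 10^1 ≡ 16 × 15 × 10 (mod 17): 16 × 15 = 240 ≡ 2; 2 × 10 = 20 ≡ 3. So (-7)^11 ≡ 3 (mod 17).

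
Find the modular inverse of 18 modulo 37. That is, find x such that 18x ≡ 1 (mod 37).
35

Using Extended Euclidean Algorithm:
gcd(18, 37) = 1
Bezout coefficients: 18 × -2 + 37 × 1 = 1
So 18 × -2 ≡ 1 (mod 37)
The inverse is -2 mod 37 = 35
Verification: 18 × 35 = 630 = 17 × 37 + 1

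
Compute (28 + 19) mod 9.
2

(28 + 19) = 47
47 mod 9 = 2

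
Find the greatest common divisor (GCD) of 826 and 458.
2

Using the Euclidean algorithm:
826 = 1 × 458 + 368
458 = 1 × 368 + 90
368 = 4 × 90 + 8
90 = 11 × 8 + 2
8 = 4 × 2 + 0

GCD(826, 458) = 2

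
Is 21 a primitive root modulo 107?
p - 1 = 106 has prime divisors 2, 53. Check 21^(106/q) mod 107 for each: 21^(106/2) = 21^53 ≡ 106, 21^(106/53) = 21^2 ≡ 13 (mod 107). None of these is 1, so 21 has order 106 = φ(107), so it is a primitive root mod 107.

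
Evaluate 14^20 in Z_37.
Using repeated squaring. 20 = 16 + 4 (binary 10100). Repeated squaring mod 37: 14^1 ≡ 14; 14^2 ≡ 14² = 196 ≡ 11; 14^4 ≡ 11² = 121 ≡ 10; 14^8 ≡ 10² = 100 ≡ 26; 14^16 ≡ 26² = 676 ≡ 10. Multiply: 14^20 = 14^16 × 14^4 ≡ 10 × 10 (mod 37): 10 × 10 = 100 ≡ 26. So 14^20 ≡ 26 (mod 37).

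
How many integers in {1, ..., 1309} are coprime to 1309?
960

Prime factorization: 1309 = 7 × 11 × 17
Using the formula φ(n) = n × Π(1 - 1/p) for each prime factor p:
φ(1309) = 1309 × (1 - 1/7) × (1 - 1/11) × (1 - 1/17)
φ(1309) = 960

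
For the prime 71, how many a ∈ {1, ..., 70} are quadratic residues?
For prime 71, there are (p-1)/2 = (71-1)/2 = 35 quadratic residues (excluding 0).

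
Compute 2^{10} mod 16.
0

Using successive squaring:
Binary expansion of 10: 1010
Powers of 2 mod 16 (each is the square of the previous):
  2^1 ≡ 2 (mod 16)
  2^2 ≡ 2² = 4 ≡ 4 (mod 16)
  2^4 ≡ 4² = 16 ≡ 0 (mod 16)
  2^8 ≡ 0² = 0 ≡ 0 (mod 16)
10 = 8 + 2, so 2^10 = 2^8 × 2^2 ≡ 0 × 4 (mod 16)
Multiplying step by step:
  0 × 4 = 0 ≡ 0 (mod 16)
Result: 2^10 ≡ 0 (mod 16)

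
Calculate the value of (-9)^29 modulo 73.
Using repeated squaring. (-9) ≡ 64 (mod 73). 29 = 16 + 8 + 4 + 1 (binary 11101). Repeated squaring mod 73: 64^1 ≡ 64; 64^2 ≡ 64² = 4096 ≡ 8; 64^4 ≡ 8² = 64 ≡ 64; 64^8 ≡ 64² = 4096 ≡ 8; 64^16 ≡ 8² = 64 ≡ 64. Multiply: (-9)^29 ≡ 64^16 × 64^8 × 64^4 × 64^1 ≡ 64 × 8 × 64 × 64 (mod 73): 64 × 8 = 512 ≡ 1; 1 × 64 = 64 ≡ 64; 64 × 64 = 4096 ≡ 8. So (-9)^29 ≡ 8 (mod 73).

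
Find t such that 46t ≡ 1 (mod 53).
46^(-1) ≡ 15 (mod 53). Verification: 46 × 15 = 690 ≡ 1 (mod 53)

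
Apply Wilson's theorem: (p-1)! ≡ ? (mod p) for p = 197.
By Wilson's theorem, (196)! ≡ -1 ≡ 196 (mod 197)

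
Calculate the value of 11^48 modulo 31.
Using Fermat: 11^{30} ≡ 1 (mod 31). 48 ≡ 18 (mod 30). So 11^{48} ≡ 11^{18} ≡ 2 (mod 31)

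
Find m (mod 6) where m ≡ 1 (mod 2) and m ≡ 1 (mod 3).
M = 2 × 3 = 6. M₁ = 3, y₁ ≡ 1 (mod 2). M₂ = 2, y₂ ≡ 2 (mod 3). m = 1×3×1 + 1×2×2 ≡ 1 (mod 6)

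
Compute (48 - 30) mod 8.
2

(48 - 30) = 18
18 mod 8 = 2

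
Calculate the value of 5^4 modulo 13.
4 = 4 (binary 100). Repeated squaring mod 13: 5^1 ≡ 5; 5^2 ≡ 5² = 25 ≡ 12; 5^4 ≡ 12² = 144 ≡ 1. So 5^4 ≡ 1 (mod 13).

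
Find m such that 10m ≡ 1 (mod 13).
10^(-1) ≡ 4 (mod 13). Verification: 10 × 4 = 40 ≡ 1 (mod 13)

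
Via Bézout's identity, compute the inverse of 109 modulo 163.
Extended GCD: 109(3) + 163(-2) = 1. So 109^(-1) ≡ 3 ≡ 3 (mod 163). Verify: 109 × 3 = 327 ≡ 1 (mod 163)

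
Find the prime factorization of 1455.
3 × 5 × 97

Divide by primes starting from smallest:
1455 ÷ 3 = 485
485 ÷ 5 = 97
97 ÷ 97 = 1

1455 = 3 × 5 × 97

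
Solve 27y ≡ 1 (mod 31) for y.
27^(-1) ≡ 23 (mod 31). Verification: 27 × 23 = 621 ≡ 1 (mod 31)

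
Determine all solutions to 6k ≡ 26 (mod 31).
25

Since gcd(6, 31) = 1 divides 26, a solution exists.
Multiply both sides by the inverse of 6 mod 31:
  6^(-1) mod 31 = 26
  x ≡ 26 × 26 ≡ 676 ≡ 25 (mod 31)
Verification: 6 × 25 = 150 = 4 × 31 + 26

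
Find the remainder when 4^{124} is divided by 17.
By Fermat: 4^{16} ≡ 1 (mod 17). 124 = 7×16 + 12. So 4^{124} ≡ 4^{12} ≡ 1 (mod 17)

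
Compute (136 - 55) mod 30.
21

(136 - 55) = 81
81 mod 30 = 21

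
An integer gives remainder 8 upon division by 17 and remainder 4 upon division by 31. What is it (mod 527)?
M = 17 × 31 = 527. M₁ = 31, y₁ ≡ 11 (mod 17). M₂ = 17, y₂ ≡ 11 (mod 31). k = 8×31×11 + 4×17×11 ≡ 314 (mod 527). The smallest positive such number is 314.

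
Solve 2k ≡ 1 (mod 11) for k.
6

Using Extended Euclidean Algorithm:
gcd(2, 11) = 1
Bezout coefficients: 2 × -5 + 11 × 1 = 1
So 2 × -5 ≡ 1 (mod 11)
The inverse is -5 mod 11 = 6
Verification: 2 × 6 = 12 = 1 × 11 + 1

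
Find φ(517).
460

Prime factorization: 517 = 11 × 47
Using the formula φ(n) = n × Π(1 - 1/p) for each prime factor p:
φ(517) = 517 × (1 - 1/11) × (1 - 1/47)
φ(517) = 460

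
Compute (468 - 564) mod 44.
36

(468 - 564) = -96
-96 mod 44 = 36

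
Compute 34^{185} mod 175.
174

Using successive squaring:
Binary expansion of 185: 10111001
Powers of 34 mod 175 (each is the square of the previous):
  34^1 ≡ 34 (mod 175)
  34^2 ≡ 34² = 1156 ≡ 106 (mod 175)
  34^4 ≡ 106² = 11236 ≡ 36 (mod 175)
  34^8 ≡ 36² = 1296 ≡ 71 (mod 175)
  34^16 ≡ 71² = 5041 ≡ 141 (mod 175)
  34^32 ≡ 141² = 19881 ≡ 106 (mod 175)
  34^64 ≡ 106² = 11236 ≡ 36 (mod 175)
  34^128 ≡ 36² = 1296 ≡ 71 (mod 175)
185 = 128 + 32 + 16 + 8 + 1, so 34^185 = 34^128 × 34^32 × 34^16 × 34^8 × 34^1 ≡ 71 × 106 × 141 × 71 × 34 (mod 175)
Multiplying step by step:
  71 × 106 = 7526 ≡ 1 (mod 175)
  1 × 141 = 141 ≡ 141 (mod 175)
  141 × 71 = 10011 ≡ 36 (mod 175)
  36 × 34 = 1224 ≡ 174 (mod 175)
Result: 34^185 ≡ 174 (mod 175)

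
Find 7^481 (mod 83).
Using Fermat: 7^{82} ≡ 1 (mod 83). 481 ≡ 71 (mod 82). So 7^{481} ≡ 7^{71} ≡ 48 (mod 83)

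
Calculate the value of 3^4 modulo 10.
4 = 4 (binary 100). Repeated squaring mod 10: 3^1 ≡ 3; 3^2 ≡ 3² = 9 ≡ 9; 3^4 ≡ 9² = 81 ≡ 1. So 3^4 ≡ 1 (mod 10).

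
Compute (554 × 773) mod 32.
18

(554 × 773) = 428242
428242 mod 32 = 18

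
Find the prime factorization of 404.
2^2 × 101

Divide by primes starting from smallest:
404 ÷ 2 = 202
202 ÷ 2 = 101
101 ÷ 101 = 1

404 = 2^2 × 101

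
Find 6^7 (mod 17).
7 = 4 + 2 + 1 (binary 111). Repeated squaring mod 17: 6^1 ≡ 6; 6^2 ≡ 6² = 36 ≡ 2; 6^4 ≡ 2² = 4 ≡ 4. Multiply: 6^7 = 6^4 × 6^2 × 6^1 ≡ 4 × 2 × 6 (mod 17): 4 × 2 = 8 ≡ 8; 8 × 6 = 48 ≡ 14. So 6^7 ≡ 14 (mod 17).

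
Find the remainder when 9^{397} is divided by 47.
By Fermat: 9^{46} ≡ 1 (mod 47). 397 = 8×46 + 29. So 9^{397} ≡ 9^{29} ≡ 12 (mod 47)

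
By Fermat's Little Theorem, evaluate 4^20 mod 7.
By Fermat: 4^{6} ≡ 1 (mod 7). 20 = 3×6 + 2. So 4^{20} ≡ 4^{2} ≡ 2 (mod 7)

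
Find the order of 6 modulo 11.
Powers of 6 mod 11: 6^1≡6, 6^2≡3, 6^3≡7, 6^4≡9, 6^5≡10, 6^6≡5, 6^7≡8, 6^8≡4, 6^9≡2, 6^10≡1. Order = 10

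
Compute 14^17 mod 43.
Using repeated squaring. 17 = 16 + 1 (binary 10001). Repeated squaring mod 43: 14^1 ≡ 14; 14^2 ≡ 14² = 196 ≡ 24; 14^4 ≡ 24² = 576 ≡ 17; 14^8 ≡ 17² = 289 ≡ 31; 14^16 ≡ 31² = 961 ≡ 15. Multiply: 14^17 = 14^16 × 14^1 ≡ 15 × 14 (mod 43): 15 × 14 = 210 ≡ 38. So 14^17 ≡ 38 (mod 43).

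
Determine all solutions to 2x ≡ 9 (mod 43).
26

Since gcd(2, 43) = 1 divides 9, a solution exists.
Multiply both sides by the inverse of 2 mod 43:
  2^(-1) mod 43 = 22
  x ≡ 22 × 9 ≡ 198 ≡ 26 (mod 43)
Verification: 2 × 26 = 52 = 1 × 43 + 9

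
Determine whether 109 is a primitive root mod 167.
p - 1 = 166 has prime divisors 2, 83. Check 109^(166/q) mod 167 for each: 109^(166/2) = 109^83 ≡ 166, 109^(166/83) = 109^2 ≡ 24 (mod 167). None of these is 1, so 109 has order 166 = φ(167), so it is a primitive root mod 167.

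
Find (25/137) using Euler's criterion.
(25/137) = 25^{68} mod 137 = 1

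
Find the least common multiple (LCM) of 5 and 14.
70

First find GCD(5, 14) using the Euclidean algorithm:
5 = 0 × 14 + 5
14 = 2 × 5 + 4
5 = 1 × 4 + 1
4 = 4 × 1 + 0
GCD(5, 14) = 1

LCM formula: LCM(a, b) = (a × b) / GCD(a, b)
LCM(5, 14) = (5 × 14) / 1
LCM(5, 14) = 70 / 1
LCM(5, 14) = 70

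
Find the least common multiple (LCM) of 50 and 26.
650

First find GCD(50, 26) using the Euclidean algorithm:
50 = 1 × 26 + 24
26 = 1 × 24 + 2
24 = 12 × 2 + 0
GCD(50, 26) = 2

LCM formula: LCM(a, b) = (a × b) / GCD(a, b)
LCM(50, 26) = (50 × 26) / 2
LCM(50, 26) = 1300 / 2
LCM(50, 26) = 650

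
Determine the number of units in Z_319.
280

Prime factorization: 319 = 11 × 29
Using the formula φ(n) = n × Π(1 - 1/p) for each prime factor p:
φ(319) = 319 × (1 - 1/11) × (1 - 1/29)
φ(319) = 280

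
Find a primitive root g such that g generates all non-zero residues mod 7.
p - 1 = 6 has prime divisors 2, 3. h is a primitive root mod 7 iff h^(6/q) ≢ 1 (mod 7) for each such q.
h = 2: 2^3 ≡ 1, 2^2 ≡ 4 (mod 7); 2^3 ≡ 1, so not a primitive root.
h = 3: 3^3 ≡ 6, 3^2 ≡ 2 (mod 7); none is 1, so 3 has order 6 and is a primitive root.
The smallest primitive root mod 7 is g = 3.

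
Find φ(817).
756

Prime factorization: 817 = 19 × 43
Using the formula φ(n) = n × Π(1 - 1/p) for each prime factor p:
φ(817) = 817 × (1 - 1/19) × (1 - 1/43)
φ(817) = 756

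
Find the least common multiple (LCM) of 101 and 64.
6464

First find GCD(101, 64) using the Euclidean algorithm:
101 = 1 × 64 + 37
64 = 1 × 37 + 27
37 = 1 × 27 + 10
27 = 2 × 10 + 7
10 = 1 × 7 + 3
7 = 2 × 3 + 1
3 = 3 × 1 + 0
GCD(101, 64) = 1

LCM formula: LCM(a, b) = (a × b) / GCD(a, b)
LCM(101, 64) = (101 × 64) / 1
LCM(101, 64) = 6464 / 1
LCM(101, 64) = 6464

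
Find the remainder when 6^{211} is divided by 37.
By Fermat: 6^{36} ≡ 1 (mod 37). 211 = 5×36 + 31. So 6^{211} ≡ 6^{31} ≡ 31 (mod 37)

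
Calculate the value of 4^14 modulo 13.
Using Fermat: 4^{12} ≡ 1 (mod 13). 14 ≡ 2 (mod 12). So 4^{14} ≡ 4^{2} ≡ 3 (mod 13)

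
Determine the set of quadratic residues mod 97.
QRs mod 97: {1, 2, 3, 4, 6, 8, 9, 11, 12, 16, 18, 22, 24, 25, 27, 31, 32, 33, 35, 36, 43, 44, 47, 48, 49, 50, 53, 54, 61, 62, 64, 65, 66, 70, 72, 73, 75, 79, 81, 85, 86, 88, 89, 91, 93, 94, 95, 96}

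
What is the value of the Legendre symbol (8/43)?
(8/43) = 8^{21} mod 43 = -1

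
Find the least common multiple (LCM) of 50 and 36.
900

First find GCD(50, 36) using the Euclidean algorithm:
50 = 1 × 36 + 14
36 = 2 × 14 + 8
14 = 1 × 8 + 6
8 = 1 × 6 + 2
6 = 3 × 2 + 0
GCD(50, 36) = 2

LCM formula: LCM(a, b) = (a × b) / GCD(a, b)
LCM(50, 36) = (50 × 36) / 2
LCM(50, 36) = 1800 / 2
LCM(50, 36) = 900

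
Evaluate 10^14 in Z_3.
Using Fermat: 10^{2} ≡ 1 (mod 3). 14 ≡ 0 (mod 2). So 10^{14} ≡ 10^{0} ≡ 1 (mod 3)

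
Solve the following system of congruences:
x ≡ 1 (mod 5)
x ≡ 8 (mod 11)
41

Using the Chinese Remainder Theorem:
M = product of moduli = 55
For equation 1: M_1 = 11, 11 ≡ 1 (mod 5), inverse of 11 mod 5 is 1 (check: 1 × 1 = 1 ≡ 1 (mod 5))
For equation 2: M_2 = 5, 5 ≡ 5 (mod 11), inverse of 5 mod 11 is 9 (check: 5 × 9 = 45 ≡ 1 (mod 11))
Combine: x ≡ Σ r_i×M_i×(M_i⁻¹ mod m_i) = 1×11×1 + 8×5×9 = 11 + 360 = 371
371 mod 55 = 41
x ≡ 41 (mod 55)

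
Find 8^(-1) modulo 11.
7

Using Extended Euclidean Algorithm:
gcd(8, 11) = 1
Bezout coefficients: 8 × -4 + 11 × 3 = 1
So 8 × -4 ≡ 1 (mod 11)
The inverse is -4 mod 11 = 7
Verification: 8 × 7 = 56 = 5 × 11 + 1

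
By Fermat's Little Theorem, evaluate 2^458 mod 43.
By Fermat: 2^{42} ≡ 1 (mod 43). 458 ≡ 38 (mod 42). So 2^{458} ≡ 2^{38} ≡ 35 (mod 43)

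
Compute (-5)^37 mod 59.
Using repeated squaring. (-5) ≡ 54 (mod 59). 37 = 32 + 4 + 1 (binary 100101). Repeated squaring mod 59: 54^1 ≡ 54; 54^2 ≡ 54² = 2916 ≡ 25; 54^4 ≡ 25² = 625 ≡ 35; 54^8 ≡ 35² = 1225 ≡ 45; 54^16 ≡ 45² = 2025 ≡ 19; 54^32 ≡ 19² = 361 ≡ 7. Multiply: (-5)^37 ≡ 54^32 × 54^4 × 54^1 ≡ 7 × 35 × 54 (mod 59): 7 × 35 = 245 ≡ 9; 9 × 54 = 486 ≡ 14. So (-5)^37 ≡ 14 (mod 59).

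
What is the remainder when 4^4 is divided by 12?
4 = 4 (binary 100). Repeated squaring mod 12: 4^1 ≡ 4; 4^2 ≡ 4² = 16 ≡ 4; 4^4 ≡ 4² = 16 ≡ 4. So 4^4 ≡ 4 (mod 12).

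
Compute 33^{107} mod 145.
42

Using successive squaring:
Binary expansion of 107: 1101011
Powers of 33 mod 145 (each is the square of the previous):
  33^1 ≡ 33 (mod 145)
  33^2 ≡ 33² = 1089 ≡ 74 (mod 145)
  33^4 ≡ 74² = 5476 ≡ 111 (mod 145)
  33^8 ≡ 111² = 12321 ≡ 141 (mod 145)
  33^16 ≡ 141² = 19881 ≡ 16 (mod 145)
  33^32 ≡ 16² = 256 ≡ 111 (mod 145)
  33^64 ≡ 111² = 12321 ≡ 141 (mod 145)
107 = 64 + 32 + 8 + 2 + 1, so 33^107 = 33^64 × 33^32 × 33^8 × 33^2 × 33^1 ≡ 141 × 111 × 141 × 74 × 33 (mod 145)
Multiplying step by step:
  141 × 111 = 15651 ≡ 136 (mod 145)
  136 × 141 = 19176 ≡ 36 (mod 145)
  36 × 74 = 2664 ≡ 54 (mod 145)
  54 × 33 = 1782 ≡ 42 (mod 145)
Result: 33^107 ≡ 42 (mod 145)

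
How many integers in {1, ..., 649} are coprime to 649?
580

Prime factorization: 649 = 11 × 59
Using the formula φ(n) = n × Π(1 - 1/p) for each prime factor p:
φ(649) = 649 × (1 - 1/11) × (1 - 1/59)
φ(649) = 580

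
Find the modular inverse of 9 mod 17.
9^(-1) ≡ 2 (mod 17). Verification: 9 × 2 = 18 ≡ 1 (mod 17)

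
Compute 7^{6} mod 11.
4

Using successive squaring:
Binary expansion of 6: 110
Powers of 7 mod 11 (each is the square of the previous):
  7^1 ≡ 7 (mod 11)
  7^2 ≡ 7² = 49 ≡ 5 (mod 11)
  7^4 ≡ 5² = 25 ≡ 3 (mod 11)
6 = 4 + 2, so 7^6 = 7^4 × 7^2 ≡ 3 × 5 (mod 11)
Multiplying step by step:
  3 × 5 = 15 ≡ 4 (mod 11)
Result: 7^6 ≡ 4 (mod 11)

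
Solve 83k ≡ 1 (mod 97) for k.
83^(-1) ≡ 90 (mod 97). Verification: 83 × 90 = 7470 ≡ 1 (mod 97)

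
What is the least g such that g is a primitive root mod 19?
p - 1 = 18 has prime divisors 2, 3. h is a primitive root mod 19 iff h^(18/q) ≢ 1 (mod 19) for each such q.
h = 2: 2^9 ≡ 18, 2^6 ≡ 7 (mod 19); none is 1, so 2 has order 18 and is a primitive root.
The smallest primitive root mod 19 is g = 2.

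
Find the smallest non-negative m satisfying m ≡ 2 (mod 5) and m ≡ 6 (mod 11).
M = 5 × 11 = 55. M₁ = 11, y₁ ≡ 1 (mod 5). M₂ = 5, y₂ ≡ 9 (mod 11). m = 2×11×1 + 6×5×9 ≡ 17 (mod 55)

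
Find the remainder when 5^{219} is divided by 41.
By Fermat: 5^{40} ≡ 1 (mod 41). 219 = 5×40 + 19. So 5^{219} ≡ 5^{19} ≡ 33 (mod 41)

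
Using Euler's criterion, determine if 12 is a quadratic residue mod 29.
By Euler's criterion: 12^{14} ≡ 28 (mod 29). Since this equals -1 (≡ 28), 12 is not a QR.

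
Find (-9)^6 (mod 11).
(-9) ≡ 2 (mod 11). 6 = 4 + 2 (binary 110). Repeated squaring mod 11: 2^1 ≡ 2; 2^2 ≡ 2² = 4 ≡ 4; 2^4 ≡ 4² = 16 ≡ 5. Multiply: (-9)^6 ≡ 2^4 × 2^2 ≡ 5 × 4 (mod 11): 5 × 4 = 20 ≡ 9. So (-9)^6 ≡ 9 (mod 11).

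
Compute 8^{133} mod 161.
8

Using successive squaring:
Binary expansion of 133: 10000101
Powers of 8 mod 161 (each is the square of the previous):
  8^1 ≡ 8 (mod 161)
  8^2 ≡ 8² = 64 ≡ 64 (mod 161)
  8^4 ≡ 64² = 4096 ≡ 71 (mod 161)
  8^8 ≡ 71² = 5041 ≡ 50 (mod 161)
  8^16 ≡ 50² = 2500 ≡ 85 (mod 161)
  8^32 ≡ 85² = 7225 ≡ 141 (mod 161)
  8^64 ≡ 141² = 19881 ≡ 78 (mod 161)
  8^128 ≡ 78² = 6084 ≡ 127 (mod 161)
133 = 128 + 4 + 1, so 8^133 = 8^128 × 8^4 × 8^1 ≡ 127 × 71 × 8 (mod 161)
Multiplying step by step:
  127 × 71 = 9017 ≡ 1 (mod 161)
  1 × 8 = 8 ≡ 8 (mod 161)
Result: 8^133 ≡ 8 (mod 161)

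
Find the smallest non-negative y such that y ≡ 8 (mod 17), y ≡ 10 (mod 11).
76

Using the Chinese Remainder Theorem:
M = product of moduli = 187
For equation 1: M_1 = 11, 11 ≡ 11 (mod 17), inverse of 11 mod 17 is 14 (check: 11 × 14 = 154 ≡ 1 (mod 17))
For equation 2: M_2 = 17, 17 ≡ 6 (mod 11), inverse of 17 mod 11 is 2 (check: 6 × 2 = 12 ≡ 1 (mod 11))
Combine: y ≡ Σ r_i×M_i×(M_i⁻¹ mod m_i) = 8×11×14 + 10×17×2 = 1232 + 340 = 1572
1572 mod 187 = 76
y ≡ 76 (mod 187)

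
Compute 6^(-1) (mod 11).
2

Using Extended Euclidean Algorithm:
gcd(6, 11) = 1
Bezout coefficients: 6 × 2 + 11 × -1 = 1
So 6 × 2 ≡ 1 (mod 11)
The inverse is 2 mod 11 = 2
Verification: 6 × 2 = 12 = 1 × 11 + 1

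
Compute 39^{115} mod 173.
146

Using successive squaring:
Binary expansion of 115: 1110011
Powers of 39 mod 173 (each is the square of the previous):
  39^1 ≡ 39 (mod 173)
  39^2 ≡ 39² = 1521 ≡ 137 (mod 173)
  39^4 ≡ 137² = 18769 ≡ 85 (mod 173)
  39^8 ≡ 85² = 7225 ≡ 132 (mod 173)
  39^16 ≡ 132² = 17424 ≡ 124 (mod 173)
  39^32 ≡ 124² = 15376 ≡ 152 (mod 173)
  39^64 ≡ 152² = 23104 ≡ 95 (mod 173)
115 = 64 + 32 + 16 + 2 + 1, so 39^115 = 39^64 × 39^32 × 39^16 × 39^2 × 39^1 ≡ 95 × 152 × 124 × 137 × 39 (mod 173)
Multiplying step by step:
  95 × 152 = 14440 ≡ 81 (mod 173)
  81 × 124 = 10044 ≡ 10 (mod 173)
  10 × 137 = 1370 ≡ 159 (mod 173)
  159 × 39 = 6201 ≡ 146 (mod 173)
Result: 39^115 ≡ 146 (mod 173)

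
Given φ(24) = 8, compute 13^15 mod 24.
By Euler: 13^{8} ≡ 1 (mod 24) since gcd(13, 24) = 1. 15 = 1×8 + 7. So 13^{15} ≡ 13^{7} ≡ 13 (mod 24)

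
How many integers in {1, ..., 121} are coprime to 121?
110

Prime factorization: 121 = 11^2
Using the formula φ(n) = n × Π(1 - 1/p) for each prime factor p:
φ(121) = 121 × (1 - 1/11)
φ(121) = 110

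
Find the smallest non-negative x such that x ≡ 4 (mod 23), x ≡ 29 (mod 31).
556

Using the Chinese Remainder Theorem:
M = product of moduli = 713
For equation 1: M_1 = 31, 31 ≡ 8 (mod 23), inverse of 31 mod 23 is 3 (check: 8 × 3 = 24 ≡ 1 (mod 23))
For equation 2: M_2 = 23, 23 ≡ 23 (mod 31), inverse of 23 mod 31 is 27 (check: 23 × 27 = 621 ≡ 1 (mod 31))
Combine: x ≡ Σ r_i×M_i×(M_i⁻¹ mod m_i) = 4×31×3 + 29×23×27 = 372 + 18009 = 18381
18381 mod 713 = 556
x ≡ 556 (mod 713)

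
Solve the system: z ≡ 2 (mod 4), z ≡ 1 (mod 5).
M = 4 × 5 = 20. M₁ = 5, y₁ ≡ 1 (mod 4). M₂ = 4, y₂ ≡ 4 (mod 5). z = 2×5×1 + 1×4×4 ≡ 6 (mod 20)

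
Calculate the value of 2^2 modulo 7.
2 = 2 (binary 10). Repeated squaring mod 7: 2^1 ≡ 2; 2^2 ≡ 2² = 4 ≡ 4. So 2^2 ≡ 4 (mod 7).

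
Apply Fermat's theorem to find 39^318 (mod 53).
By Fermat: 39^{52} ≡ 1 (mod 53). 318 = 6×52 + 6. So 39^{318} ≡ 39^{6} ≡ 38 (mod 53)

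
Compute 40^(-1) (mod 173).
40^(-1) ≡ 13 (mod 173). Verification: 40 × 13 = 520 ≡ 1 (mod 173)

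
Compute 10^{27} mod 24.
16

Using successive squaring:
Binary expansion of 27: 11011
Powers of 10 mod 24 (each is the square of the previous):
  10^1 ≡ 10 (mod 24)
  10^2 ≡ 10² = 100 ≡ 4 (mod 24)
  10^4 ≡ 4² = 16 ≡ 16 (mod 24)
  10^8 ≡ 16² = 256 ≡ 16 (mod 24)
  10^16 ≡ 16² = 256 ≡ 16 (mod 24)
27 = 16 + 8 + 2 + 1, so 10^27 = 10^16 × 10^8 × 10^2 × 10^1 ≡ 16 × 16 × 4 × 10 (mod 24)
Multiplying step by step:
  16 × 16 = 256 ≡ 16 (mod 24)
  16 × 4 = 64 ≡ 16 (mod 24)
  16 × 10 = 160 ≡ 16 (mod 24)
Result: 10^27 ≡ 16 (mod 24)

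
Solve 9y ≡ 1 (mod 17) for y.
2

Using Extended Euclidean Algorithm:
gcd(9, 17) = 1
Bezout coefficients: 9 × 2 + 17 × -1 = 1
So 9 × 2 ≡ 1 (mod 17)
The inverse is 2 mod 17 = 2
Verification: 9 × 2 = 18 = 1 × 17 + 1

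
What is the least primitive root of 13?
2

A primitive root g modulo p has order p-1 = 12
Prime divisors of 12: [2, 3]
g is a primitive root iff g^(12/q) ≢ 1 (mod 13) for each prime divisor q
Testing small values:
  g = 2: 2^6 ≡ 12, 2^4 ≡ 3 (mod 13) → none is 1, primitive root!
The smallest primitive root is 2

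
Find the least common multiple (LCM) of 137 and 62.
8494

First find GCD(137, 62) using the Euclidean algorithm:
137 = 2 × 62 + 13
62 = 4 × 13 + 10
13 = 1 × 10 + 3
10 = 3 × 3 + 1
3 = 3 × 1 + 0
GCD(137, 62) = 1

LCM formula: LCM(a, b) = (a × b) / GCD(a, b)
LCM(137, 62) = (137 × 62) / 1
LCM(137, 62) = 8494 / 1
LCM(137, 62) = 8494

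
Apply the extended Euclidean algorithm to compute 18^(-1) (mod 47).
Extended GCD: 18(-13) + 47(5) = 1. So 18^(-1) ≡ 34 ≡ 34 (mod 47). Verify: 18 × 34 = 612 ≡ 1 (mod 47)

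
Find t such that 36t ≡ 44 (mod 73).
58

Since gcd(36, 73) = 1 divides 44, a solution exists.
Multiply both sides by the inverse of 36 mod 73:
  36^(-1) mod 73 = 71
  x ≡ 71 × 44 ≡ 3124 ≡ 58 (mod 73)
Verification: 36 × 58 = 2088 = 28 × 73 + 44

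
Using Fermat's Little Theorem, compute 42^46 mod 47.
By Fermat's Little Theorem, 42^{46} ≡ 1 (mod 47) since 47 is prime and gcd(42, 47) = 1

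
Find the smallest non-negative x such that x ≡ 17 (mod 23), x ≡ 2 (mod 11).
178

Using the Chinese Remainder Theorem:
M = product of moduli = 253
For equation 1: M_1 = 11, 11 ≡ 11 (mod 23), inverse of 11 mod 23 is 21 (check: 11 × 21 = 231 ≡ 1 (mod 23))
For equation 2: M_2 = 23, 23 ≡ 1 (mod 11), inverse of 23 mod 11 is 1 (check: 1 × 1 = 1 ≡ 1 (mod 11))
Combine: x ≡ Σ r_i×M_i×(M_i⁻¹ mod m_i) = 17×11×21 + 2×23×1 = 3927 + 46 = 3973
3973 mod 253 = 178
x ≡ 178 (mod 253)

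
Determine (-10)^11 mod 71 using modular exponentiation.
Using repeated squaring. (-10) ≡ 61 (mod 71). 11 = 8 + 2 + 1 (binary 1011). Repeated squaring mod 71: 61^1 ≡ 61; 61^2 ≡ 61² = 3721 ≡ 29; 61^4 ≡ 29² = 841 ≡ 60; 61^8 ≡ 60² = 3600 ≡ 50. Multiply: (-10)^11 ≡ 61^8 × 61^2 × 61^1 ≡ 50 × 29 × 61 (mod 71): 50 × 29 = 1450 ≡ 30; 30 × 61 = 1830 ≡ 55. So (-10)^11 ≡ 55 (mod 71).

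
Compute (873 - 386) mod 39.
19

(873 - 386) = 487
487 mod 39 = 19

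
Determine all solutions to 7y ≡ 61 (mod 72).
19

Since gcd(7, 72) = 1 divides 61, a solution exists.
Multiply both sides by the inverse of 7 mod 72:
  7^(-1) mod 72 = 31
  x ≡ 31 × 61 ≡ 1891 ≡ 19 (mod 72)
Verification: 7 × 19 = 133 = 1 × 72 + 61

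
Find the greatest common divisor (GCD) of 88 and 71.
1

Using the Euclidean algorithm:
88 = 1 × 71 + 17
71 = 4 × 17 + 3
17 = 5 × 3 + 2
3 = 1 × 2 + 1
2 = 2 × 1 + 0

GCD(88, 71) = 1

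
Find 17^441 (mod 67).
Using Fermat: 17^{66} ≡ 1 (mod 67). 441 ≡ 45 (mod 66). So 17^{441} ≡ 17^{45} ≡ 24 (mod 67)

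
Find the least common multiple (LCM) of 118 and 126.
7434

First find GCD(118, 126) using the Euclidean algorithm:
118 = 0 × 126 + 118
126 = 1 × 118 + 8
118 = 14 × 8 + 6
8 = 1 × 6 + 2
6 = 3 × 2 + 0
GCD(118, 126) = 2

LCM formula: LCM(a, b) = (a × b) / GCD(a, b)
LCM(118, 126) = (118 × 126) / 2
LCM(118, 126) = 14868 / 2
LCM(118, 126) = 7434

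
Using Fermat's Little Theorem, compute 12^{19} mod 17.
11

By Fermat's Little Theorem, a^(p-1) ≡ 1 (mod p) for prime p and gcd(a, p) = 1
Here p = 17, so 12^16 ≡ 1 (mod 17)
We can reduce the exponent: 19 mod 16 = 3
So 12^19 ≡ 12^3 (mod 17)
Computing: 12^3 mod 17 = 11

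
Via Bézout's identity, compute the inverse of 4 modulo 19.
Extended GCD: 4(5) + 19(-1) = 1. So 4^(-1) ≡ 5 ≡ 5 (mod 19). Verify: 4 × 5 = 20 ≡ 1 (mod 19)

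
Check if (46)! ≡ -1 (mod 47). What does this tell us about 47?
(46)! mod 47 = 46. Since this equals -1 (mod 47), Wilson confirms 47 is prime.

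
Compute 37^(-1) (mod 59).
8

Using Extended Euclidean Algorithm:
gcd(37, 59) = 1
Bezout coefficients: 37 × 8 + 59 × -5 = 1
So 37 × 8 ≡ 1 (mod 59)
The inverse is 8 mod 59 = 8
Verification: 37 × 8 = 296 = 5 × 59 + 1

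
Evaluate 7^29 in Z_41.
Using repeated squaring. 29 = 16 + 8 + 4 + 1 (binary 11101). Repeated squaring mod 41: 7^1 ≡ 7; 7^2 ≡ 7² = 49 ≡ 8; 7^4 ≡ 8² = 64 ≡ 23; 7^8 ≡ 23² = 529 ≡ 37; 7^16 ≡ 37² = 1369 ≡ 16. Multiply: 7^29 = 7^16 × 7^8 × 7^4 × 7^1 ≡ 16 × 37 × 23 × 7 (mod 41): 16 × 37 = 592 ≡ 18; 18 × 23 = 414 ≡ 4; 4 × 7 = 28 ≡ 28. So 7^29 ≡ 28 (mod 41).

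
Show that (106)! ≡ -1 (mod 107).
(106)! mod 107 = 106. Since this equals -1 (mod 107), Wilson confirms 107 is prime.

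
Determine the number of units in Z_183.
120

Prime factorization: 183 = 3 × 61
Using the formula φ(n) = n × Π(1 - 1/p) for each prime factor p:
φ(183) = 183 × (1 - 1/3) × (1 - 1/61)
φ(183) = 120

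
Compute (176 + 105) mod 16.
9

(176 + 105) = 281
281 mod 16 = 9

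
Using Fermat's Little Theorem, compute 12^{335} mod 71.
30

By Fermat's Little Theorem, a^(p-1) ≡ 1 (mod p) for prime p and gcd(a, p) = 1
Here p = 71, so 12^70 ≡ 1 (mod 71)
We can reduce the exponent: 335 mod 70 = 55
So 12^335 ≡ 12^55 (mod 71)
Computing: 12^55 mod 71 = 30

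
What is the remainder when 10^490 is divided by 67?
Using Fermat: 10^{66} ≡ 1 (mod 67). 490 ≡ 28 (mod 66). So 10^{490} ≡ 10^{28} ≡ 54 (mod 67)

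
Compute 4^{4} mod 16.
0

Using successive squaring:
Binary expansion of 4: 100
Powers of 4 mod 16 (each is the square of the previous):
  4^1 ≡ 4 (mod 16)
  4^2 ≡ 4² = 16 ≡ 0 (mod 16)
  4^4 ≡ 0² = 0 ≡ 0 (mod 16)
4 is a power of 2, so 4^4 is the last square: ≡ 0 (mod 16)
Result: 4^4 ≡ 0 (mod 16)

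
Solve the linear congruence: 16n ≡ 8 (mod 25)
13

Since gcd(16, 25) = 1 divides 8, a solution exists.
Multiply both sides by the inverse of 16 mod 25:
  16^(-1) mod 25 = 11
  x ≡ 11 × 8 ≡ 88 ≡ 13 (mod 25)
Verification: 16 × 13 = 208 = 8 × 25 + 8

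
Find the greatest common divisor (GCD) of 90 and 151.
1

Using the Euclidean algorithm:
90 = 0 × 151 + 90
151 = 1 × 90 + 61
90 = 1 × 61 + 29
61 = 2 × 29 + 3
29 = 9 × 3 + 2
3 = 1 × 2 + 1
2 = 2 × 1 + 0

GCD(90, 151) = 1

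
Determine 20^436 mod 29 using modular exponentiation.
Using Fermat: 20^{28} ≡ 1 (mod 29). 436 ≡ 16 (mod 28). So 20^{436} ≡ 20^{16} ≡ 23 (mod 29)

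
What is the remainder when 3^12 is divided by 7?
Using Fermat: 3^{6} ≡ 1 (mod 7). 12 ≡ 0 (mod 6). So 3^{12} ≡ 3^{0} ≡ 1 (mod 7)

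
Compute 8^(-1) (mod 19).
8^(-1) ≡ 12 (mod 19). Verification: 8 × 12 = 96 ≡ 1 (mod 19)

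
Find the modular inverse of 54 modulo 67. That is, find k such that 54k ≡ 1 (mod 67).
36

Using Extended Euclidean Algorithm:
gcd(54, 67) = 1
Bezout coefficients: 54 × -31 + 67 × 25 = 1
So 54 × -31 ≡ 1 (mod 67)
The inverse is -31 mod 67 = 36
Verification: 54 × 36 = 1944 = 29 × 67 + 1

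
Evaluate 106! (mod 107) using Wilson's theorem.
By Wilson's theorem, (106)! ≡ -1 ≡ 106 (mod 107)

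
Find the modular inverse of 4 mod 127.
4^(-1) ≡ 32 (mod 127). Verification: 4 × 32 = 128 ≡ 1 (mod 127)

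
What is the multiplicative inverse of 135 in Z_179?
135^(-1) ≡ 61 (mod 179). Verification: 135 × 61 = 8235 ≡ 1 (mod 179)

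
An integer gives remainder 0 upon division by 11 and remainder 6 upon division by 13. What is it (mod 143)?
M = 11 × 13 = 143. M₁ = 13, y₁ ≡ 6 (mod 11). M₂ = 11, y₂ ≡ 6 (mod 13). x = 0×13×6 + 6×11×6 ≡ 110 (mod 143). The smallest positive such number is 110.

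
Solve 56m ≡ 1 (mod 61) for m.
56^(-1) ≡ 12 (mod 61). Verification: 56 × 12 = 672 ≡ 1 (mod 61)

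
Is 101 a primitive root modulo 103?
Yes

To verify, check if 101^(102/q) ≢ 1 (mod 103) for each prime divisor q of 102
Divisors of 102 = 102: [1, 2, 3, 6, 17, 34, 51, 102]
  101^(102/17) = 101^6 ≡ 64 (mod 103)
  101^(102/2) = 101^51 ≡ 102 (mod 103)
  101^(102/3) = 101^34 ≡ 46 (mod 103)
Conclusion: 101 is a primitive root modulo 103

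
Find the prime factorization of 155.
5 × 31

Divide by primes starting from smallest:
155 ÷ 5 = 31
31 ÷ 31 = 1

155 = 5 × 31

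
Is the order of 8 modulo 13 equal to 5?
No, the actual order is 4, not 5.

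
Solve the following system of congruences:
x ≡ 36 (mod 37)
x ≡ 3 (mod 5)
73

Using the Chinese Remainder Theorem:
M = product of moduli = 185
For equation 1: M_1 = 5, 5 ≡ 5 (mod 37), inverse of 5 mod 37 is 15 (check: 5 × 15 = 75 ≡ 1 (mod 37))
For equation 2: M_2 = 37, 37 ≡ 2 (mod 5), inverse of 37 mod 5 is 3 (check: 2 × 3 = 6 ≡ 1 (mod 5))
Combine: x ≡ Σ r_i×M_i×(M_i⁻¹ mod m_i) = 36×5×15 + 3×37×3 = 2700 + 333 = 3033
3033 mod 185 = 73
x ≡ 73 (mod 185)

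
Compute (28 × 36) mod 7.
0

(28 × 36) = 1008
1008 mod 7 = 0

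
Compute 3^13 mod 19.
Using repeated squaring. 13 = 8 + 4 + 1 (binary 1101). Repeated squaring mod 19: 3^1 ≡ 3; 3^2 ≡ 3² = 9 ≡ 9; 3^4 ≡ 9² = 81 ≡ 5; 3^8 ≡ 5² = 25 ≡ 6. Multiply: 3^13 = 3^8 × 3^4 × 3^1 ≡ 6 × 5 × 3 (mod 19): 6 × 5 = 30 ≡ 11; 11 × 3 = 33 ≡ 14. So 3^13 ≡ 14 (mod 19).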